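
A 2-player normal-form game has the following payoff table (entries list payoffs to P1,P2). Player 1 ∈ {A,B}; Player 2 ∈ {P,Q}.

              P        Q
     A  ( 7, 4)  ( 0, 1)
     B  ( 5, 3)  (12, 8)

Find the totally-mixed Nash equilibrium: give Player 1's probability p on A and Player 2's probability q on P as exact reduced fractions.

P1 indiff ⇒ q·7+(1-q)·0 = q·5+(1-q)·12 ⇒ q(2) = (1-q)(12) ⇒ q = 6/7
P2 indiff ⇒ p·4+(1-p)·3 = p·1+(1-p)·8 ⇒ p(3) = (1-p)(5) ⇒ p = 5/8

(p,q) = (5/8, 6/7)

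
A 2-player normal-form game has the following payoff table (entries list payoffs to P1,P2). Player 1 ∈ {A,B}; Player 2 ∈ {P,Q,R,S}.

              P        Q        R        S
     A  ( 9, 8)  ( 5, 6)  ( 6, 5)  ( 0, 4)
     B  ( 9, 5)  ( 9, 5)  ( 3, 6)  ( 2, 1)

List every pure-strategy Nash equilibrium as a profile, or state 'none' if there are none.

Nash profiles: (A,P)

(A,P): NE
(A,Q): not NE [P1→B gives 9>5; P2→P gives 8>6]
(A,R): not NE [P2→P gives 8>5]
(A,S): not NE [P1→B gives 2>0; P2→P gives 8>4]
(B,P): not NE [P2→R gives 6>5]
(B,Q): not NE [P2→R gives 6>5]
(B,R): not NE [P1→A gives 6>3]
(B,S): not NE [P2→R gives 6>1]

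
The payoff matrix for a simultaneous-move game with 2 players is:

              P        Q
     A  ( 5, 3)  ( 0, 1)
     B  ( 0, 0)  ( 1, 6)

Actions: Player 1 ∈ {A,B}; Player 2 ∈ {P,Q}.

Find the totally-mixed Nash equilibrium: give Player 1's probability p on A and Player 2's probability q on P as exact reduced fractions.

P1 indiff ⇒ q·5+(1-q)·0 = q·0+(1-q)·1 ⇒ q(5) = (1-q)(1) ⇒ q = 1/6
P2 indiff ⇒ p·3+(1-p)·0 = p·1+(1-p)·6 ⇒ p(2) = (1-p)(6) ⇒ p = 3/4

p=3/4, q=1/6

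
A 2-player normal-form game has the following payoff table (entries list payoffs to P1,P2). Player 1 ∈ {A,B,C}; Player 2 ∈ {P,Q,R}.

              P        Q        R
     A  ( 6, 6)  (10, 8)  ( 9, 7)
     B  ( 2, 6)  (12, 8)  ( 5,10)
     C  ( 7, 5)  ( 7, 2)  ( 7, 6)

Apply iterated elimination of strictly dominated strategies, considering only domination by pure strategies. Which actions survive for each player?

Remaining: P1:{A,B} P2:{Q,R}

P2 drop P (R beats it: A:7>6 B:10>6 C:6>5)
P1 drop C (A beats it: Q:10>7 R:9>7)
P1→{A,B} P2→{Q,R}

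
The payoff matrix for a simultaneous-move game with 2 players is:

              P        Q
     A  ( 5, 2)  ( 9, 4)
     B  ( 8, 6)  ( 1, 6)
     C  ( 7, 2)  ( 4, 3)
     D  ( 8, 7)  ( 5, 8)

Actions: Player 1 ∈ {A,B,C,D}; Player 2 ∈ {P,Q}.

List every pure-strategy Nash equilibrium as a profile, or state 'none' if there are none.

(A,P): not NE [P1→D gives 8>5; P2→Q gives 4>2]
(A,Q): NE
(B,P): NE
(B,Q): not NE [P1→A gives 9>1]
(C,P): not NE [P1→D gives 8>7; P2→Q gives 3>2]
(C,Q): not NE [P1→A gives 9>4]
(D,P): not NE [P2→Q gives 8>7]
(D,Q): not NE [P1→A gives 9>5]

NE set: (A,Q), (B,P)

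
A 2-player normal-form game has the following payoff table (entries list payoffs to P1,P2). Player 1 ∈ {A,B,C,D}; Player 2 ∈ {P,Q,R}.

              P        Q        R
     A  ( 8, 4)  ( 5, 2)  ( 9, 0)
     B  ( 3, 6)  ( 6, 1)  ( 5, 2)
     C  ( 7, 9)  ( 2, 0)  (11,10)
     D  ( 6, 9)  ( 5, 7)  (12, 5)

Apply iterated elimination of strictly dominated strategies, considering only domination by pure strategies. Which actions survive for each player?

P2 drop Q (P beats it: A:4>2 B:6>1 C:9>0 D:9>7)
P1 drop B (A beats it: P:8>3 R:9>5)
P1→{A,C,D} P2→{P,R}

Remaining: P1:{A,C,D} P2:{P,R}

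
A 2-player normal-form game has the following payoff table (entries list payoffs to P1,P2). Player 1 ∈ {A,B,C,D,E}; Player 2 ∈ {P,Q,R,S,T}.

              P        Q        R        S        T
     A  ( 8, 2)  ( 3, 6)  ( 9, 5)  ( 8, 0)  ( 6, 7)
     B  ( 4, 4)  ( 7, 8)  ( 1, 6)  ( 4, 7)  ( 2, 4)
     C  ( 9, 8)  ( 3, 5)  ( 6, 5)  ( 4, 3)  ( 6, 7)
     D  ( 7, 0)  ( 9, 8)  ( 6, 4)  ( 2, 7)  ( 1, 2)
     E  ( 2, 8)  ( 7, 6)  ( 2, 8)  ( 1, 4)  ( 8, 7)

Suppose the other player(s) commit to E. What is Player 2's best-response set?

u_2(P vs E) = 8
u_2(Q vs E) = 6
u_2(R vs E) = 8
u_2(S vs E) = 4
u_2(T vs E) = 7
max payoff 8 at {P,R}

P2 best: {P,R}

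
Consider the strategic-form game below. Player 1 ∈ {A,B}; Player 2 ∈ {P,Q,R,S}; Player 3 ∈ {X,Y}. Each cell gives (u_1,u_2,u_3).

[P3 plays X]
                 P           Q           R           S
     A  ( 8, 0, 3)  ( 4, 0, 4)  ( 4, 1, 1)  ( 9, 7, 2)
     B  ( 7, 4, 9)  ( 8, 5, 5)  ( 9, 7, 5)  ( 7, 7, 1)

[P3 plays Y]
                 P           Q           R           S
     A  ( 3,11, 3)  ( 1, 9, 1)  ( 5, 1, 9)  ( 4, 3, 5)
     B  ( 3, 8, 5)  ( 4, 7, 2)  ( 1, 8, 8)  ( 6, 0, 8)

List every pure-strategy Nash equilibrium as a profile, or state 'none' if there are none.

PSNE = {(A,P,Y)}

(A,P,X): not NE [P2→S gives 7>0]
(A,P,Y): NE
(A,Q,X): not NE [P1→B gives 8>4; P2→S gives 7>0]
(A,Q,Y): not NE [P1→B gives 4>1; P2→P gives 11>9; P3→X gives 4>1]
(A,R,X): not NE [P1→B gives 9>4; P2→S gives 7>1; P3→Y gives 9>1]
(A,R,Y): not NE [P2→P gives 11>1]
(A,S,X): not NE [P3→Y gives 5>2]
(A,S,Y): not NE [P1→B gives 6>4; P2→P gives 11>3]
(B,P,X): not NE [P1→A gives 8>7; P2→S gives 7>4]
(B,P,Y): not NE [P3→X gives 9>5]
(B,Q,X): not NE [P2→S gives 7>5]
(B,Q,Y): not NE [P2→R gives 8>7; P3→X gives 5>2]
(B,R,X): not NE [P3→Y gives 8>5]
(B,R,Y): not NE [P1→A gives 5>1]
(B,S,X): not NE [P1→A gives 9>7; P3→Y gives 8>1]
(B,S,Y): not NE [P2→R gives 8>0]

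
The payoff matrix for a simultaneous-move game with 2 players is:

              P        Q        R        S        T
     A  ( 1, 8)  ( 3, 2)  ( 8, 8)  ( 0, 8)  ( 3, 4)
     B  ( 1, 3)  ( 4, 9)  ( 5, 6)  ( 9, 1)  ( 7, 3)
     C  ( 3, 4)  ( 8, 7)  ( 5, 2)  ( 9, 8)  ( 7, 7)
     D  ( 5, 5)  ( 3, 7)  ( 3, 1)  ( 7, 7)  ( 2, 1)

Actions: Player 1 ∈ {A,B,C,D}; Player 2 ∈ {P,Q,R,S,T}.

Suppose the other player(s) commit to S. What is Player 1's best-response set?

u_1(A vs S) = 0
u_1(B vs S) = 9
u_1(C vs S) = 9
u_1(D vs S) = 7
max payoff 9 at {B,C}

BR_1 = {B,C}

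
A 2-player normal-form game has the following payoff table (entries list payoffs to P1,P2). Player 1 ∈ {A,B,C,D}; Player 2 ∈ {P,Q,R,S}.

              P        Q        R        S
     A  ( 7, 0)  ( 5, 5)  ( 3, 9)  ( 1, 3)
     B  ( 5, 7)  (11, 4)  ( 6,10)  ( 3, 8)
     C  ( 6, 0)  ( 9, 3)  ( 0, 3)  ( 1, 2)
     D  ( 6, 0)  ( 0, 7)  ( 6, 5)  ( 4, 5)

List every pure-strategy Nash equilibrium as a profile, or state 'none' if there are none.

(A,P): not NE [P2→R gives 9>0]
(A,Q): not NE [P1→B gives 11>5; P2→R gives 9>5]
(A,R): not NE [P1→D gives 6>3]
(A,S): not NE [P1→D gives 4>1; P2→R gives 9>3]
(B,P): not NE [P1→A gives 7>5; P2→R gives 10>7]
(B,Q): not NE [P2→R gives 10>4]
(B,R): NE
(B,S): not NE [P1→D gives 4>3; P2→R gives 10>8]
(C,P): not NE [P1→A gives 7>6; P2→R gives 3>0]
(C,Q): not NE [P1→B gives 11>9]
(C,R): not NE [P1→D gives 6>0]
(C,S): not NE [P1→D gives 4>1; P2→R gives 3>2]
(D,P): not NE [P1→A gives 7>6; P2→Q gives 7>0]
(D,Q): not NE [P1→B gives 11>0]
(D,R): not NE [P2→Q gives 7>5]
(D,S): not NE [P2→Q gives 7>5]

NE set: (B,R)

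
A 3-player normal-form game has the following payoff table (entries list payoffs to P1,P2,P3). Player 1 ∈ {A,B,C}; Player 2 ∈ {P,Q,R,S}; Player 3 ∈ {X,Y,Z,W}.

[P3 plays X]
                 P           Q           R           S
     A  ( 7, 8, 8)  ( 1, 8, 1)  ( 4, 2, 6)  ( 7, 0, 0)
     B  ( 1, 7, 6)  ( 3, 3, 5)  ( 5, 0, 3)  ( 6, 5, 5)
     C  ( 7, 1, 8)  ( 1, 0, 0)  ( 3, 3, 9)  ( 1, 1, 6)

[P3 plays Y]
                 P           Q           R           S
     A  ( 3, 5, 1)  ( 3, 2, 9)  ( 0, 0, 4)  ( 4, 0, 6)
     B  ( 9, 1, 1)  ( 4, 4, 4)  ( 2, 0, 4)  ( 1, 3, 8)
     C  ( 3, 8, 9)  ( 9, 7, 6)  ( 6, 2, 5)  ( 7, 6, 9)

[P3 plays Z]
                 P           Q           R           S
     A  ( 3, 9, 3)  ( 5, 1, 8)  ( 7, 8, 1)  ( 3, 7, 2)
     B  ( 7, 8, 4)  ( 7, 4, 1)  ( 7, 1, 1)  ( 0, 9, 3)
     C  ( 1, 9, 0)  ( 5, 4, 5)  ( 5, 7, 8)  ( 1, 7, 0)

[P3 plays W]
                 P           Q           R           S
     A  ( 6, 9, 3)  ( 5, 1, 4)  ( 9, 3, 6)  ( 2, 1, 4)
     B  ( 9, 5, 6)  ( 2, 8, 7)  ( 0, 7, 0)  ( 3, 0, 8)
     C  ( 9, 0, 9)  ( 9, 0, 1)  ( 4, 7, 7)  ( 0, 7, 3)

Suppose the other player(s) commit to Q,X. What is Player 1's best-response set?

u_1(A vs Q,X) = 1
u_1(B vs Q,X) = 3
u_1(C vs Q,X) = 1
max payoff 3 at {B}

BR_1 = {B}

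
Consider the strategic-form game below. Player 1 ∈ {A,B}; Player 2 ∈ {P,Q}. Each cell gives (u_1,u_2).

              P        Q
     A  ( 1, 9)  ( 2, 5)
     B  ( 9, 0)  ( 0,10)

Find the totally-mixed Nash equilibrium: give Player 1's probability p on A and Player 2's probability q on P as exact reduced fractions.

p=5/7, q=1/5

P1 indiff ⇒ q·1+(1-q)·2 = q·9+(1-q)·0 ⇒ q(-8) = (1-q)(-2) ⇒ q = 1/5
P2 indiff ⇒ p·9+(1-p)·0 = p·5+(1-p)·10 ⇒ p(4) = (1-p)(10) ⇒ p = 5/7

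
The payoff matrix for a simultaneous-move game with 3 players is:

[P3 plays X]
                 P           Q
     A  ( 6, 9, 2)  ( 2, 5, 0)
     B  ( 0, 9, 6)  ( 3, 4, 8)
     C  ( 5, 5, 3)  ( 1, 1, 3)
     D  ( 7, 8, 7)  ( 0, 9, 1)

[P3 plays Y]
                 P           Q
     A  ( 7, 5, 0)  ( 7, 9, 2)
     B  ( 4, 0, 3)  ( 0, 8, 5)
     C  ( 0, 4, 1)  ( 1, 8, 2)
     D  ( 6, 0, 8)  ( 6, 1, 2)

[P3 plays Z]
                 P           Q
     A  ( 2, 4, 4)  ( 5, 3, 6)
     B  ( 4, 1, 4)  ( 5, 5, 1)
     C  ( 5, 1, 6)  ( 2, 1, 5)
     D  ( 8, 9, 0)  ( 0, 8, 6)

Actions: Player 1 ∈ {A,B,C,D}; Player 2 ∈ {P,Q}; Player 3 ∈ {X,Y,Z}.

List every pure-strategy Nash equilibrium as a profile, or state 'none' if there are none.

(A,P,X): not NE [P1→D gives 7>6; P3→Z gives 4>2]
(A,P,Y): not NE [P2→Q gives 9>5; P3→Z gives 4>0]
(A,P,Z): not NE [P1→D gives 8>2]
(A,Q,X): not NE [P1→B gives 3>2; P2→P gives 9>5; P3→Z gives 6>0]
(A,Q,Y): not NE [P3→Z gives 6>2]
(A,Q,Z): not NE [P2→P gives 4>3]
(B,P,X): not NE [P1→D gives 7>0]
(B,P,Y): not NE [P1→A gives 7>4; P2→Q gives 8>0; P3→X gives 6>3]
(B,P,Z): not NE [P1→D gives 8>4; P2→Q gives 5>1; P3→X gives 6>4]
(B,Q,X): not NE [P2→P gives 9>4]
(B,Q,Y): not NE [P1→A gives 7>0; P3→X gives 8>5]
(B,Q,Z): not NE [P3→X gives 8>1]
(C,P,X): not NE [P1→D gives 7>5; P3→Z gives 6>3]
(C,P,Y): not NE [P1→A gives 7>0; P2→Q gives 8>4; P3→Z gives 6>1]
(C,P,Z): not NE [P1→D gives 8>5]
(C,Q,X): not NE [P1→B gives 3>1; P2→P gives 5>1; P3→Z gives 5>3]
(C,Q,Y): not NE [P1→A gives 7>1; P3→Z gives 5>2]
(C,Q,Z): not NE [P1→B gives 5>2]
(D,P,X): not NE [P2→Q gives 9>8; P3→Y gives 8>7]
(D,P,Y): not NE [P1→A gives 7>6; P2→Q gives 1>0]
(D,P,Z): not NE [P3→Y gives 8>0]
(D,Q,X): not NE [P1→B gives 3>0; P3→Z gives 6>1]
(D,Q,Y): not NE [P1→A gives 7>6; P3→Z gives 6>2]
(D,Q,Z): not NE [P1→B gives 5>0; P2→P gives 9>8]

No pure NE.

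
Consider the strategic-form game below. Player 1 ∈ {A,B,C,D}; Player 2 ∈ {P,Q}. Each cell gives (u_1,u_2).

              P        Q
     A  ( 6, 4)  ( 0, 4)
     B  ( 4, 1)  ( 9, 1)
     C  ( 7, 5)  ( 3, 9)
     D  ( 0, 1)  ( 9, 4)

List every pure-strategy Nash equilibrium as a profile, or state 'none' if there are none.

PSNE = {(B,Q), (D,Q)}

(A,P): not NE [P1→C gives 7>6]
(A,Q): not NE [P1→D gives 9>0]
(B,P): not NE [P1→C gives 7>4]
(B,Q): NE
(C,P): not NE [P2→Q gives 9>5]
(C,Q): not NE [P1→D gives 9>3]
(D,P): not NE [P1→C gives 7>0; P2→Q gives 4>1]
(D,Q): NE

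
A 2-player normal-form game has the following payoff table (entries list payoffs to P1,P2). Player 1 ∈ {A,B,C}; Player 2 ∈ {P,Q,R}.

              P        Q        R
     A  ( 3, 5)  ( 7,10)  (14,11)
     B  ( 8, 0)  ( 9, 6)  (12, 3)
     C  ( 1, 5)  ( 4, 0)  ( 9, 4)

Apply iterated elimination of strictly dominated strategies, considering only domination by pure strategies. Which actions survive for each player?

Remaining: P1:{A,B} P2:{Q,R}

P1 drop C (A beats it: P:3>1 Q:7>4 R:14>9)
P2 drop P (Q beats it: A:10>5 B:6>0)
P1→{A,B} P2→{Q,R}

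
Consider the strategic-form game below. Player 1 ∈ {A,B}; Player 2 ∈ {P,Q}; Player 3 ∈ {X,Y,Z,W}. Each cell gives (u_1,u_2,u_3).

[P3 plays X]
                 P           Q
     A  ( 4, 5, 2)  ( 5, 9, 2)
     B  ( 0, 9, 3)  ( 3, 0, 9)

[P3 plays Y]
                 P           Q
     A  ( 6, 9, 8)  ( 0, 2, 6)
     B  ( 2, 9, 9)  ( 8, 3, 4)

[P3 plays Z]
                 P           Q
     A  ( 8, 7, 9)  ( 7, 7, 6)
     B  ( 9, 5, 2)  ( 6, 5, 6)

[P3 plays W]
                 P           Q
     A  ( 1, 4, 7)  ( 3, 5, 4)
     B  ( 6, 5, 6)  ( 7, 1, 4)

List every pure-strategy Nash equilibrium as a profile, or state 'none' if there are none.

NE set: (A,Q,Z)

(A,P,X): not NE [P2→Q gives 9>5; P3→Z gives 9>2]
(A,P,Y): not NE [P3→Z gives 9>8]
(A,P,Z): not NE [P1→B gives 9>8]
(A,P,W): not NE [P1→B gives 6>1; P2→Q gives 5>4; P3→Z gives 9>7]
(A,Q,X): not NE [P3→Z gives 6>2]
(A,Q,Y): not NE [P1→B gives 8>0; P2→P gives 9>2]
(A,Q,Z): NE
(A,Q,W): not NE [P1→B gives 7>3; P3→Z gives 6>4]
(B,P,X): not NE [P1→A gives 4>0; P3→Y gives 9>3]
(B,P,Y): not NE [P1→A gives 6>2]
(B,P,Z): not NE [P3→Y gives 9>2]
(B,P,W): not NE [P3→Y gives 9>6]
(B,Q,X): not NE [P1→A gives 5>3; P2→P gives 9>0]
(B,Q,Y): not NE [P2→P gives 9>3; P3→X gives 9>4]
(B,Q,Z): not NE [P1→A gives 7>6; P3→X gives 9>6]
(B,Q,W): not NE [P2→P gives 5>1; P3→X gives 9>4]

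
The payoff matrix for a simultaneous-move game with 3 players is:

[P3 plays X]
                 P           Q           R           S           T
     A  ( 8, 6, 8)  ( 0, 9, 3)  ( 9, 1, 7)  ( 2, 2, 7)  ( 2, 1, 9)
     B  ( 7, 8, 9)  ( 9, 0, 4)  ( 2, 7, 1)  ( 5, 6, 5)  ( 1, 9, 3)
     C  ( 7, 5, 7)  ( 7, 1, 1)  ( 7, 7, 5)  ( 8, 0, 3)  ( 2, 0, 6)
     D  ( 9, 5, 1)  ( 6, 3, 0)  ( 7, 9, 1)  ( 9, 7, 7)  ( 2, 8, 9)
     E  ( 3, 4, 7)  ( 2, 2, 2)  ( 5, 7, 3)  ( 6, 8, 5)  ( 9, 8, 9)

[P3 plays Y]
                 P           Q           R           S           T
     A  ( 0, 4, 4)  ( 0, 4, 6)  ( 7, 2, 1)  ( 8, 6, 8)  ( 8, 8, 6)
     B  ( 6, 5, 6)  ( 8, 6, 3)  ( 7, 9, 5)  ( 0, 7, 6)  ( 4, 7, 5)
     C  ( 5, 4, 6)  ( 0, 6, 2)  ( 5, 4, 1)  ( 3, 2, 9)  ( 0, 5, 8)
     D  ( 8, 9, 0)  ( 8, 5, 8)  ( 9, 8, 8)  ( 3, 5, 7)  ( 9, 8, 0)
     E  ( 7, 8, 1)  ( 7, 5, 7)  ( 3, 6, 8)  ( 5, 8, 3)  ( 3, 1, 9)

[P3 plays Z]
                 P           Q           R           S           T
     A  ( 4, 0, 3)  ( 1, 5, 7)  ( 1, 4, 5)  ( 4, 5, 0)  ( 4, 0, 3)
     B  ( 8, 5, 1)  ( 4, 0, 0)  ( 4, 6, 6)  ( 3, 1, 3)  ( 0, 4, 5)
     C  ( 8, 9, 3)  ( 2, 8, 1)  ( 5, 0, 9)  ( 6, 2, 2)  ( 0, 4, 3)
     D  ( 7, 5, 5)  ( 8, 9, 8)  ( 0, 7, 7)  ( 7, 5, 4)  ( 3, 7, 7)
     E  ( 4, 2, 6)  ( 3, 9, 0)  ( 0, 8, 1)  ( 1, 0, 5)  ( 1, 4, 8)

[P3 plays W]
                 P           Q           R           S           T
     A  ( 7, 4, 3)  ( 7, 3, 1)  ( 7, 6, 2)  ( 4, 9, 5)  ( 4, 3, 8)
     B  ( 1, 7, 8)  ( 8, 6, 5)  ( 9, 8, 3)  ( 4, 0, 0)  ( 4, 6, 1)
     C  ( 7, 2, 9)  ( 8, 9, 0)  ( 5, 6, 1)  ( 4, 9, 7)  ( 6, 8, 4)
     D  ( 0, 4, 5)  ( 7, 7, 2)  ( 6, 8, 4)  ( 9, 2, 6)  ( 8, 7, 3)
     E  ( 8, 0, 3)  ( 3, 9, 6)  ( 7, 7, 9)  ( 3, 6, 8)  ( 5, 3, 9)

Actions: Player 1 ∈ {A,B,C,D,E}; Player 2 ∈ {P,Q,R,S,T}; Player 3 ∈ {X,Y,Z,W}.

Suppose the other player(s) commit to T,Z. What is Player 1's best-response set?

u_1(A vs T,Z) = 4
u_1(B vs T,Z) = 0
u_1(C vs T,Z) = 0
u_1(D vs T,Z) = 3
u_1(E vs T,Z) = 1
max payoff 4 at {A}

P1 best: {A}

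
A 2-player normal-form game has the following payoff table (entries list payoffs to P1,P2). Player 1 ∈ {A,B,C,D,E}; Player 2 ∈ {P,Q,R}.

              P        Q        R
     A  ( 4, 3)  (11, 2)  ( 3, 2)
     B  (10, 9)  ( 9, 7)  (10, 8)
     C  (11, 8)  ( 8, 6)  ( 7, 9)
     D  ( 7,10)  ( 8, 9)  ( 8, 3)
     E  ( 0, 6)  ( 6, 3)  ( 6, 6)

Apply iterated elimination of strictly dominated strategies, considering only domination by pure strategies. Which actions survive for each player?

P1 drop D (B beats it: P:10>7 Q:9>8 R:10>8)
P1 drop E (B beats it: P:10>0 Q:9>6 R:10>6)
P2 drop Q (P beats it: A:3>2 B:9>7 C:8>6)
P1 drop A (B beats it: P:10>4 R:10>3)
P1→{B,C} P2→{P,R}

Remaining: P1:{B,C} P2:{P,R}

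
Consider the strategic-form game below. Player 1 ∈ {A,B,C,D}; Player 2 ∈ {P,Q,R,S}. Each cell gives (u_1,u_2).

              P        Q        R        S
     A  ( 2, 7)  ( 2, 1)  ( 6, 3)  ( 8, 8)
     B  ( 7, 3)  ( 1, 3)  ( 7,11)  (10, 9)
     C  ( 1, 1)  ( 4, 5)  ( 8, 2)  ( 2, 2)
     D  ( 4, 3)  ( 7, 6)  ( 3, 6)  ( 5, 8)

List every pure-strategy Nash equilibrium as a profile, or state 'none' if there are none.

Equilibria: none

(A,P): not NE [P1→B gives 7>2; P2→S gives 8>7]
(A,Q): not NE [P1→D gives 7>2; P2→S gives 8>1]
(A,R): not NE [P1→C gives 8>6; P2→S gives 8>3]
(A,S): not NE [P1→B gives 10>8]
(B,P): not NE [P2→R gives 11>3]
(B,Q): not NE [P1→D gives 7>1; P2→R gives 11>3]
(B,R): not NE [P1→C gives 8>7]
(B,S): not NE [P2→R gives 11>9]
(C,P): not NE [P1→B gives 7>1; P2→Q gives 5>1]
(C,Q): not NE [P1→D gives 7>4]
(C,R): not NE [P2→Q gives 5>2]
(C,S): not NE [P1→B gives 10>2; P2→Q gives 5>2]
(D,P): not NE [P1→B gives 7>4; P2→S gives 8>3]
(D,Q): not NE [P2→S gives 8>6]
(D,R): not NE [P1→C gives 8>3; P2→S gives 8>6]
(D,S): not NE [P1→B gives 10>5]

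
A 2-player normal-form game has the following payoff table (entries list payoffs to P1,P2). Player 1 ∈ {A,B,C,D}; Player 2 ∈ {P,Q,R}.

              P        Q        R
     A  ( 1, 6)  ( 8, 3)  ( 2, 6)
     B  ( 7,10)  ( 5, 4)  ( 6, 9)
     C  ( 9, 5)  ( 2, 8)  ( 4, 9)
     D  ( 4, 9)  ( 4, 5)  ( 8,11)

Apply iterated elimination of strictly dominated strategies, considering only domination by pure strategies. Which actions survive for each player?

Remaining: P1:{B,C,D} P2:{P,R}

P2 drop Q (R beats it: A:6>3 B:9>4 C:9>8 D:11>5)
P1 drop A (B beats it: P:7>1 R:6>2)
P1→{B,C,D} P2→{P,R}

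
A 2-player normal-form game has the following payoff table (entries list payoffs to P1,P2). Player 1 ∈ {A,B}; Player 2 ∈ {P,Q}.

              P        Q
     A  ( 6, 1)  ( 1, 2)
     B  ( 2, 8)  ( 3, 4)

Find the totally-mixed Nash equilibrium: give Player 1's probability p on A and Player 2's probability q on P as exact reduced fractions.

P1 indiff ⇒ q·6+(1-q)·1 = q·2+(1-q)·3 ⇒ q(4) = (1-q)(2) ⇒ q = 1/3
P2 indiff ⇒ p·1+(1-p)·8 = p·2+(1-p)·4 ⇒ p(-1) = (1-p)(-4) ⇒ p = 4/5

(p,q) = (4/5, 1/3)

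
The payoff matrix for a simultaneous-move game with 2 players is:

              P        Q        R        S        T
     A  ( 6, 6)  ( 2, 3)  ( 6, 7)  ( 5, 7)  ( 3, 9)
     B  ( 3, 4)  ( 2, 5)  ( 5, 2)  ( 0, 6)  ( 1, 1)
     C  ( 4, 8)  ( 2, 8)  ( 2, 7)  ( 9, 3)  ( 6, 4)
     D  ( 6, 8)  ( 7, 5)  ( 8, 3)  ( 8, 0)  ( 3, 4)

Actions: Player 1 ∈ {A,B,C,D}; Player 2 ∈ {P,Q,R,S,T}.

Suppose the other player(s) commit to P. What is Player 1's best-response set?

BR_1 = {A,D}

u_1(A vs P) = 6
u_1(B vs P) = 3
u_1(C vs P) = 4
u_1(D vs P) = 6
max payoff 6 at {A,D}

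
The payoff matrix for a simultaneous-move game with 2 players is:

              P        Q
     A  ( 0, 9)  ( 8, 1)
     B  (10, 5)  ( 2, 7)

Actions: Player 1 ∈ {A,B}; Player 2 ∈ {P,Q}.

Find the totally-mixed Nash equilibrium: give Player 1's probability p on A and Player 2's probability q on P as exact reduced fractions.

P1 mixes 1/5 on A; P2 mixes 3/8 on P

P1 indiff ⇒ q·0+(1-q)·8 = q·10+(1-q)·2 ⇒ q(-10) = (1-q)(-6) ⇒ q = 3/8
P2 indiff ⇒ p·9+(1-p)·5 = p·1+(1-p)·7 ⇒ p(8) = (1-p)(2) ⇒ p = 1/5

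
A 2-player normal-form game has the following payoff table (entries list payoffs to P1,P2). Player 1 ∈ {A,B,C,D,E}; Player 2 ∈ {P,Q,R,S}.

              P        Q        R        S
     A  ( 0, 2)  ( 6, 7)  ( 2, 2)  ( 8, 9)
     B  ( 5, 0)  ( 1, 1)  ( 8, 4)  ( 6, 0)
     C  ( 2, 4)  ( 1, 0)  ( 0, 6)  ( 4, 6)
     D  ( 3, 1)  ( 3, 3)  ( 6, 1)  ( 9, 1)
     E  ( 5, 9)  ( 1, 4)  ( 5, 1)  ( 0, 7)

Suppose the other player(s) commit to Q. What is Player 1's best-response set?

u_1(A vs Q) = 6
u_1(B vs Q) = 1
u_1(C vs Q) = 1
u_1(D vs Q) = 3
u_1(E vs Q) = 1
max payoff 6 at {A}

P1 best: {A}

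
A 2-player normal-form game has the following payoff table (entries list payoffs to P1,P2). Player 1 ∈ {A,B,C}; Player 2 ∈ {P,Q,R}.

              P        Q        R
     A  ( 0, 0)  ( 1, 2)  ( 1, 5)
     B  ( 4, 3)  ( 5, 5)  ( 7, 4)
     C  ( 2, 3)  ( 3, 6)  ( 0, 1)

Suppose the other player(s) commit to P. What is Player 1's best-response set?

u_1(A vs P) = 0
u_1(B vs P) = 4
u_1(C vs P) = 2
max payoff 4 at {B}

argmax u_1 = {B}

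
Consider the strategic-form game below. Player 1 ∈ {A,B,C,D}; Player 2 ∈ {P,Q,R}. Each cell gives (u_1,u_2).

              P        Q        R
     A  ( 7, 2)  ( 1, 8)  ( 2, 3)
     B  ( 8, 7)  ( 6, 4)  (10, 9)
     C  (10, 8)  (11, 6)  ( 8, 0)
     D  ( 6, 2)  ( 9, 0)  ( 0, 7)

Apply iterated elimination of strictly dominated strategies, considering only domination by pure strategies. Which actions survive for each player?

P1 drop A (B beats it: P:8>7 Q:6>1 R:10>2)
P1 drop D (C beats it: P:10>6 Q:11>9 R:8>0)
P2 drop Q (P beats it: B:7>4 C:8>6)
P1→{B,C} P2→{P,R}

IESDS → P1:{B,C} P2:{P,R}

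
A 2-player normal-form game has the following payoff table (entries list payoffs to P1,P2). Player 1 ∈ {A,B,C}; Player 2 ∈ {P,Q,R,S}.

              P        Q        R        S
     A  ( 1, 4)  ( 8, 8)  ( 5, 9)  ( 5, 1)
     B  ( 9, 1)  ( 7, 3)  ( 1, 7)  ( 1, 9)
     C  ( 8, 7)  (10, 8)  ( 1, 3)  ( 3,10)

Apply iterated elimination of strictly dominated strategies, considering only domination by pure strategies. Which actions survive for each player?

P2 drop P (Q beats it: A:8>4 B:3>1 C:8>7)
P1 drop B (A beats it: Q:8>7 R:5>1 S:5>1)
P1→{A,C} P2→{Q,R,S}

Survivors P1:{A,C} P2:{Q,R,S}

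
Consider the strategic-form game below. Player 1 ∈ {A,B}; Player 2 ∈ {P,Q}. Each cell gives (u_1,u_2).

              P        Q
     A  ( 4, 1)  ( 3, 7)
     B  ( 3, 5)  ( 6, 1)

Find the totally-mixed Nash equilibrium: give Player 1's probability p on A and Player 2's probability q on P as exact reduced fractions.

P1 indiff ⇒ q·4+(1-q)·3 = q·3+(1-q)·6 ⇒ q(1) = (1-q)(3) ⇒ q = 3/4
P2 indiff ⇒ p·1+(1-p)·5 = p·7+(1-p)·1 ⇒ p(-6) = (1-p)(-4) ⇒ p = 2/5

(p,q) = (2/5, 3/4)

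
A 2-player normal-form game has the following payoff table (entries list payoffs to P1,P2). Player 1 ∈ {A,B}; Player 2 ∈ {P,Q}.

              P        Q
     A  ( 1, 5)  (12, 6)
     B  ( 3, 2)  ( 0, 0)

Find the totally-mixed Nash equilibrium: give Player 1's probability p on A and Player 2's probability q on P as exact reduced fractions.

(p,q) = (2/3, 6/7)

P1 indiff ⇒ q·1+(1-q)·12 = q·3+(1-q)·0 ⇒ q(-2) = (1-q)(-12) ⇒ q = 6/7
P2 indiff ⇒ p·5+(1-p)·2 = p·6+(1-p)·0 ⇒ p(-1) = (1-p)(-2) ⇒ p = 2/3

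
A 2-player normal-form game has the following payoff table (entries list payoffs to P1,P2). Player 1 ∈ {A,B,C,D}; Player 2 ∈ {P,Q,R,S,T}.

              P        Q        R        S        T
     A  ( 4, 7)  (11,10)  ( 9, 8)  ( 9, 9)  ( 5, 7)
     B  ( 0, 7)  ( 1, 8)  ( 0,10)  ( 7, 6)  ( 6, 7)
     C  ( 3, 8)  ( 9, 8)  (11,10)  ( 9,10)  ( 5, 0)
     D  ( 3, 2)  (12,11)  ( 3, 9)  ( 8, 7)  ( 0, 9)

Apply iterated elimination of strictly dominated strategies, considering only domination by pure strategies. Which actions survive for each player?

P2 drop P (R beats it: A:8>7 B:10>7 C:10>8 D:9>2)
P2 drop T (Q beats it: A:10>7 B:8>7 C:8>0 D:11>9)
P1 drop B (A beats it: Q:11>1 R:9>0 S:9>7)
P1→{A,C,D} P2→{Q,R,S}

Remaining: P1:{A,C,D} P2:{Q,R,S}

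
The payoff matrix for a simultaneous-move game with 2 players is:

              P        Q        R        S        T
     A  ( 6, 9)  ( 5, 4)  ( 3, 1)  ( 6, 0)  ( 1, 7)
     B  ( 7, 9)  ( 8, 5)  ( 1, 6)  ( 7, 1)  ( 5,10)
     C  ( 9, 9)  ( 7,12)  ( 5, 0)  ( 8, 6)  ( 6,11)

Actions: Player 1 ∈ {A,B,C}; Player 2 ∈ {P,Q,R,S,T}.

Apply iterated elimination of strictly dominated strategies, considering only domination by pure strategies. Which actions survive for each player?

P1 drop A (C beats it: P:9>6 Q:7>5 R:5>3 S:8>6 T:6>1)
P2 drop P (T beats it: B:10>9 C:11>9)
P2 drop R (T beats it: B:10>6 C:11>0)
P2 drop S (Q beats it: B:5>1 C:12>6)
P1→{B,C} P2→{Q,T}

Survivors P1:{B,C} P2:{Q,T}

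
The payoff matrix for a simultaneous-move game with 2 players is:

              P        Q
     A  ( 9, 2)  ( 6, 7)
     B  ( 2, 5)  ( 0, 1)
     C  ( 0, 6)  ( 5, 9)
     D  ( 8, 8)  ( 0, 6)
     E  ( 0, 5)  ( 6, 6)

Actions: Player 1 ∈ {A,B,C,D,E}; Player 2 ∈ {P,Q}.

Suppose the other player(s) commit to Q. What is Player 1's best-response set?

argmax u_1 = {A,E}

u_1(A vs Q) = 6
u_1(B vs Q) = 0
u_1(C vs Q) = 5
u_1(D vs Q) = 0
u_1(E vs Q) = 6
max payoff 6 at {A,E}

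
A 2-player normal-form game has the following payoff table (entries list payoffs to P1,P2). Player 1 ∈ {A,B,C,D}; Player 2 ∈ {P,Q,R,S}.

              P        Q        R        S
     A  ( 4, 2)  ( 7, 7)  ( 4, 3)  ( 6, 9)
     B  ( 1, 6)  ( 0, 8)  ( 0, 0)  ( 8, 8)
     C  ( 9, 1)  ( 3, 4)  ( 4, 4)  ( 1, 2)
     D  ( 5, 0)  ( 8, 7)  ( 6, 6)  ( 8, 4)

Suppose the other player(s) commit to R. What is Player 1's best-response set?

u_1(A vs R) = 4
u_1(B vs R) = 0
u_1(C vs R) = 4
u_1(D vs R) = 6
max payoff 6 at {D}

P1 best: {D}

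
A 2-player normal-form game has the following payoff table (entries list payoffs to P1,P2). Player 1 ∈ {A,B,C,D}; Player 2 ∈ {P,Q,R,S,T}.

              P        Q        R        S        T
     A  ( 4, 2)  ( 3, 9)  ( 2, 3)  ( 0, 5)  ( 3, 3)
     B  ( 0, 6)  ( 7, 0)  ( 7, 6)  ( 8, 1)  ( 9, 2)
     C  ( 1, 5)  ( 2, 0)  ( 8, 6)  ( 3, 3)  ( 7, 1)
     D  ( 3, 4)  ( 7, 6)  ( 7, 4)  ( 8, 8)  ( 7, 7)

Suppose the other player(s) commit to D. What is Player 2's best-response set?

BR_2 = {S}

u_2(P vs D) = 4
u_2(Q vs D) = 6
u_2(R vs D) = 4
u_2(S vs D) = 8
u_2(T vs D) = 7
max payoff 8 at {S}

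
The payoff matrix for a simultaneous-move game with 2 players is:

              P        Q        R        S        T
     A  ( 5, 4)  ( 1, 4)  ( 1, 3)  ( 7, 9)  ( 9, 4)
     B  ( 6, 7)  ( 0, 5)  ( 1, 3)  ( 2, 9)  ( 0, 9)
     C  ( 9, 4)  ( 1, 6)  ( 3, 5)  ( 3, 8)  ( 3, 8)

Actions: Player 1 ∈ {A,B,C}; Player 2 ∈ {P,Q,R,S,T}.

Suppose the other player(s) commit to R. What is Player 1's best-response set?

u_1(A vs R) = 1
u_1(B vs R) = 1
u_1(C vs R) = 3
max payoff 3 at {C}

BR_1 = {C}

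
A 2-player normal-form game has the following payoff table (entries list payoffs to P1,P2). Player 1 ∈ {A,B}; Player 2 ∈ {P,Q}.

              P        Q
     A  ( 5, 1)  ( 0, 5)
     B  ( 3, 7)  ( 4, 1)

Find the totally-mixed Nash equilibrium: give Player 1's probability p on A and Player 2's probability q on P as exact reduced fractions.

(p,q) = (3/5, 2/3)

P1 indiff ⇒ q·5+(1-q)·0 = q·3+(1-q)·4 ⇒ q(2) = (1-q)(4) ⇒ q = 2/3
P2 indiff ⇒ p·1+(1-p)·7 = p·5+(1-p)·1 ⇒ p(-4) = (1-p)(-6) ⇒ p = 3/5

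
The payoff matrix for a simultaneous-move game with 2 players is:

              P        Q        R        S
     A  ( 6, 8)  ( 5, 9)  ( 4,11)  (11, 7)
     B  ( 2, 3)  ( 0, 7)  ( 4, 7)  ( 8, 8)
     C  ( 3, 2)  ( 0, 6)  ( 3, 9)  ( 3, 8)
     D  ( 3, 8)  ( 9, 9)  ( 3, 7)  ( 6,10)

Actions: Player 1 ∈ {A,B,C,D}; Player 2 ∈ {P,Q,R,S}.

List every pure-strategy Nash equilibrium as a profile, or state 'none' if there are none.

PSNE = {(A,R)}

(A,P): not NE [P2→R gives 11>8]
(A,Q): not NE [P1→D gives 9>5; P2→R gives 11>9]
(A,R): NE
(A,S): not NE [P2→R gives 11>7]
(B,P): not NE [P1→A gives 6>2; P2→S gives 8>3]
(B,Q): not NE [P1→D gives 9>0; P2→S gives 8>7]
(B,R): not NE [P2→S gives 8>7]
(B,S): not NE [P1→A gives 11>8]
(C,P): not NE [P1→A gives 6>3; P2→R gives 9>2]
(C,Q): not NE [P1→D gives 9>0; P2→R gives 9>6]
(C,R): not NE [P1→B gives 4>3]
(C,S): not NE [P1→A gives 11>3; P2→R gives 9>8]
(D,P): not NE [P1→A gives 6>3; P2→S gives 10>8]
(D,Q): not NE [P2→S gives 10>9]
(D,R): not NE [P1→B gives 4>3; P2→S gives 10>7]
(D,S): not NE [P1→A gives 11>6]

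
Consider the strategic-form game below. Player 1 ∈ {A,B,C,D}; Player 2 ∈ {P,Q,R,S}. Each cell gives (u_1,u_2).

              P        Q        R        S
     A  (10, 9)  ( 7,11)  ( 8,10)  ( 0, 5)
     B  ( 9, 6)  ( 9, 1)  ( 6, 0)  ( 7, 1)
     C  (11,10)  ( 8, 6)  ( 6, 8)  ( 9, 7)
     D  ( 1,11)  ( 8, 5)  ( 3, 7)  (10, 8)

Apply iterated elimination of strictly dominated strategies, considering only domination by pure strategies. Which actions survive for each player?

IESDS → P1:{A,B,C} P2:{P,Q,R}

P2 drop S (P beats it: A:9>5 B:6>1 C:10>7 D:11>8)
P1 drop D (B beats it: P:9>1 Q:9>8 R:6>3)
P1→{A,B,C} P2→{P,Q,R}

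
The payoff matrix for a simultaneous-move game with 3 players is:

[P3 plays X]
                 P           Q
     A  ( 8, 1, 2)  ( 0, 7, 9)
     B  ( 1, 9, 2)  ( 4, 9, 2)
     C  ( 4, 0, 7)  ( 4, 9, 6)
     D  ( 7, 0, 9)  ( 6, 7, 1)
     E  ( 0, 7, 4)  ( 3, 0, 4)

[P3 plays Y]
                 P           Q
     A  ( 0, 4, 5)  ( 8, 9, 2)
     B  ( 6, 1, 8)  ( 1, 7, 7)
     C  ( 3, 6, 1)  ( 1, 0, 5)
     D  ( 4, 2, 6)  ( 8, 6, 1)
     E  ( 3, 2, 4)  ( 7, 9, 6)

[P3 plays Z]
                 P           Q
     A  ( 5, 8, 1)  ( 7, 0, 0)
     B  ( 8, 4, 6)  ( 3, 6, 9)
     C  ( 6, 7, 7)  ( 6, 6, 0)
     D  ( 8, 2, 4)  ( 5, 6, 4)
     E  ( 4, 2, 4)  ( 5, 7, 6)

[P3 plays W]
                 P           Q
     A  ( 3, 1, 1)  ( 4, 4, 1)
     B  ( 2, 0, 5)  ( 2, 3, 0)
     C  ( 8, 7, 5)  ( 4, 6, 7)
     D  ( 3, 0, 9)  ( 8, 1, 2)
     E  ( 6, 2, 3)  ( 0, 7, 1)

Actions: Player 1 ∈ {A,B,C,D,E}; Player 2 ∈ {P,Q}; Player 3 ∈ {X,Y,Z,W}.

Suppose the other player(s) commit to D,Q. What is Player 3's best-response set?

argmax u_3 = {Z}

u_3(X vs D,Q) = 1
u_3(Y vs D,Q) = 1
u_3(Z vs D,Q) = 4
u_3(W vs D,Q) = 2
max payoff 4 at {Z}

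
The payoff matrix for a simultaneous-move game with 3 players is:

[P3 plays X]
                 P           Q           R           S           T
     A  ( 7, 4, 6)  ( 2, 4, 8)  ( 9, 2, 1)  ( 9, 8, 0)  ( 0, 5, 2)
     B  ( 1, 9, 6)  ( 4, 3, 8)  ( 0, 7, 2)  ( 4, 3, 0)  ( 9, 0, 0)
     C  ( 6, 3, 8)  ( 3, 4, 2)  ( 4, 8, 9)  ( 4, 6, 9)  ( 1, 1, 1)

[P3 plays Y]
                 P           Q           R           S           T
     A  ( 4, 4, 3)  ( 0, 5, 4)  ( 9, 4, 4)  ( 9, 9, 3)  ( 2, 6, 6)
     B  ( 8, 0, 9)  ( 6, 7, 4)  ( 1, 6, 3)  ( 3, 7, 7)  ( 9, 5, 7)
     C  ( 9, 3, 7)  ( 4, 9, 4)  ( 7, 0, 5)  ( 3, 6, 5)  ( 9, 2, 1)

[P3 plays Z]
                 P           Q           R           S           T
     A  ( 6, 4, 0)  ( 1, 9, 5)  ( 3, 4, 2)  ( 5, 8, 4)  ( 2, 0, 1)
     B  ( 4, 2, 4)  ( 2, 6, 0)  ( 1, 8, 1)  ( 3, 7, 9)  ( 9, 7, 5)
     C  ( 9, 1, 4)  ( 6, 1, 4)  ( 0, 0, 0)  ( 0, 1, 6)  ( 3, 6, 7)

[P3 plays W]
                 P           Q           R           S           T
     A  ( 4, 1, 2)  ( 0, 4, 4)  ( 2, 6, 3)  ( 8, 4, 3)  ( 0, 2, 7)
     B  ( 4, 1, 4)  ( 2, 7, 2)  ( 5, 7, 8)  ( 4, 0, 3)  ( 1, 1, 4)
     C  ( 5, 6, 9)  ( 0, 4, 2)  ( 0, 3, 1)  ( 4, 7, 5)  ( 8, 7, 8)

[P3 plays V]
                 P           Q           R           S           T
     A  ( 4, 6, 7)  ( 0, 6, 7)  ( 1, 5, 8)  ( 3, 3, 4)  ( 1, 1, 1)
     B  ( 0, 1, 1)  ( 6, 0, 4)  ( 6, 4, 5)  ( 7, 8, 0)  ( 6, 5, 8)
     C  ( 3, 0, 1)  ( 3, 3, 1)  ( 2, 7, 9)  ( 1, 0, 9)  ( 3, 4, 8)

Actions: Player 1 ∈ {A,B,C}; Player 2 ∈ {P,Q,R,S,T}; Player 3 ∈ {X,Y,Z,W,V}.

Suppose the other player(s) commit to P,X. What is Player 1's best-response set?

P1 best: {A}

u_1(A vs P,X) = 7
u_1(B vs P,X) = 1
u_1(C vs P,X) = 6
max payoff 7 at {A}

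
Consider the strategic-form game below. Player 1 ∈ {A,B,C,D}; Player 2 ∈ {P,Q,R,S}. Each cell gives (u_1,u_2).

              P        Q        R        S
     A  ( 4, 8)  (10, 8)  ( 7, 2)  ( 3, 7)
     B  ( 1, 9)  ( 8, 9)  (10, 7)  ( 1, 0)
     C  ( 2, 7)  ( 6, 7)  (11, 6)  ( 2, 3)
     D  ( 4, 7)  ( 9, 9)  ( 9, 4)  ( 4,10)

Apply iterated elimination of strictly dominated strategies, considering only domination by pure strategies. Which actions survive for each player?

P2 drop R (P beats it: A:8>2 B:9>7 C:7>6 D:7>4)
P1 drop B (A beats it: P:4>1 Q:10>8 S:3>1)
P1 drop C (A beats it: P:4>2 Q:10>6 S:3>2)
P1→{A,D} P2→{P,Q,S}

IESDS → P1:{A,D} P2:{P,Q,S}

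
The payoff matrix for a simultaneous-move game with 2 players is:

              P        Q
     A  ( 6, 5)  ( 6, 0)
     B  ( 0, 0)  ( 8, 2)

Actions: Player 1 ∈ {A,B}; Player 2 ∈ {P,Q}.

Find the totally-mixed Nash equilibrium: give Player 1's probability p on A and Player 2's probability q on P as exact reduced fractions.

P1 indiff ⇒ q·6+(1-q)·6 = q·0+(1-q)·8 ⇒ q(6) = (1-q)(2) ⇒ q = 1/4
P2 indiff ⇒ p·5+(1-p)·0 = p·0+(1-p)·2 ⇒ p(5) = (1-p)(2) ⇒ p = 2/7

P1 mixes 2/7 on A; P2 mixes 1/4 on P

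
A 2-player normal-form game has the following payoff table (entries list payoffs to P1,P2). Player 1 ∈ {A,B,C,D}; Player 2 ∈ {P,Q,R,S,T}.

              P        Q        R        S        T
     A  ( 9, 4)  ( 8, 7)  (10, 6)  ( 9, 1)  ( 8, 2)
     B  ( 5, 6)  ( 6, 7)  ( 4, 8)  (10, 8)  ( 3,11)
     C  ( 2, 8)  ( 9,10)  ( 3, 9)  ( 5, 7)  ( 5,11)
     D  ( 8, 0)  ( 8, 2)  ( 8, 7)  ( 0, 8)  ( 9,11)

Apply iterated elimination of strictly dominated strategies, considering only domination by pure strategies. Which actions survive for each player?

IESDS → P1:{A,C,D} P2:{Q,R,T}

P2 drop P (Q beats it: A:7>4 B:7>6 C:10>8 D:2>0)
P2 drop S (T beats it: A:2>1 B:11>8 C:11>7 D:11>8)
P1 drop B (A beats it: Q:8>6 R:10>4 T:8>3)
P1→{A,C,D} P2→{Q,R,T}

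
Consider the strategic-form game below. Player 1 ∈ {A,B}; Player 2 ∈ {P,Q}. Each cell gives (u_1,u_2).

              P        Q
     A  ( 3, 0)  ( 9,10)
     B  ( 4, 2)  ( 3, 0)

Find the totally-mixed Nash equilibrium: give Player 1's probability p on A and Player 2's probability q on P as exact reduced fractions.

p=1/6, q=6/7

P1 indiff ⇒ q·3+(1-q)·9 = q·4+(1-q)·3 ⇒ q(-1) = (1-q)(-6) ⇒ q = 6/7
P2 indiff ⇒ p·0+(1-p)·2 = p·10+(1-p)·0 ⇒ p(-10) = (1-p)(-2) ⇒ p = 1/6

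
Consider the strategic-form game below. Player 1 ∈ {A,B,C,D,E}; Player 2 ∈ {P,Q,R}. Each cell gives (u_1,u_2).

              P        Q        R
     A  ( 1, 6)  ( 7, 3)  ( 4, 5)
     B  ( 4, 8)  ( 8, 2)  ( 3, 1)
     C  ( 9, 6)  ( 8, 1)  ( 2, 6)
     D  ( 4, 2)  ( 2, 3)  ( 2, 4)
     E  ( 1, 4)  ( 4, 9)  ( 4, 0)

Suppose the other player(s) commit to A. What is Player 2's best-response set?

P2 best: {P}

u_2(P vs A) = 6
u_2(Q vs A) = 3
u_2(R vs A) = 5
max payoff 6 at {P}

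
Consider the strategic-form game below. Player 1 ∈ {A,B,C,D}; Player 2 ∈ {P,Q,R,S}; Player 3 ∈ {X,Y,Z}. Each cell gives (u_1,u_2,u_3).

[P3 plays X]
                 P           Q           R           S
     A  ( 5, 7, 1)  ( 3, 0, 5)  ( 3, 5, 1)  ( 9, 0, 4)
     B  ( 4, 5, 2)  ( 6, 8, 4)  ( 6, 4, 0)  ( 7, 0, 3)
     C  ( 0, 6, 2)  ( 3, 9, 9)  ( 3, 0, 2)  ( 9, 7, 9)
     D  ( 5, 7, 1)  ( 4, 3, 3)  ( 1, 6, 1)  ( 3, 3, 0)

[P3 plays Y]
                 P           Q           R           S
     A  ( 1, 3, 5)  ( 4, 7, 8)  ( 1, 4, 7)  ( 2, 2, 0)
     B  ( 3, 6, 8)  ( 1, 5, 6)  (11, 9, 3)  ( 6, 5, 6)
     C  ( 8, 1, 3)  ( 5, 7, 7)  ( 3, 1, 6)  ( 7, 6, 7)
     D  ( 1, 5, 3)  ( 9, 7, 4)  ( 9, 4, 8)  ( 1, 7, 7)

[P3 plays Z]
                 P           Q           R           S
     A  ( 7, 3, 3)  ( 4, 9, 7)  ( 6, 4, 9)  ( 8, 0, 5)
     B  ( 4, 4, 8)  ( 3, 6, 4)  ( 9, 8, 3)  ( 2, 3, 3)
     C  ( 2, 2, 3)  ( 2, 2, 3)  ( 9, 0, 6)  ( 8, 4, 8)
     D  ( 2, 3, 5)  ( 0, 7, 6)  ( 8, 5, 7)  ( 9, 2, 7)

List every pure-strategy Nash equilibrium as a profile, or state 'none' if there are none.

(A,P,X): not NE [P3→Y gives 5>1]
(A,P,Y): not NE [P1→C gives 8>1; P2→Q gives 7>3]
(A,P,Z): not NE [P2→Q gives 9>3; P3→Y gives 5>3]
(A,Q,X): not NE [P1→B gives 6>3; P2→P gives 7>0; P3→Y gives 8>5]
(A,Q,Y): not NE [P1→D gives 9>4]
(A,Q,Z): not NE [P3→Y gives 8>7]
(A,R,X): not NE [P1→B gives 6>3; P2→P gives 7>5; P3→Z gives 9>1]
(A,R,Y): not NE [P1→B gives 11>1; P2→Q gives 7>4; P3→Z gives 9>7]
(A,R,Z): not NE [P1→C gives 9>6; P2→Q gives 9>4]
(A,S,X): not NE [P2→P gives 7>0; P3→Z gives 5>4]
(A,S,Y): not NE [P1→C gives 7>2; P2→Q gives 7>2; P3→Z gives 5>0]
(A,S,Z): not NE [P1→D gives 9>8; P2→Q gives 9>0]
(B,P,X): not NE [P1→D gives 5>4; P2→Q gives 8>5; P3→Z gives 8>2]
(B,P,Y): not NE [P1→C gives 8>3; P2→R gives 9>6]
(B,P,Z): not NE [P1→A gives 7>4; P2→R gives 8>4]
(B,Q,X): not NE [P3→Y gives 6>4]
(B,Q,Y): not NE [P1→D gives 9>1; P2→R gives 9>5]
(B,Q,Z): not NE [P1→A gives 4>3; P2→R gives 8>6; P3→Y gives 6>4]
(B,R,X): not NE [P2→Q gives 8>4; P3→Z gives 3>0]
(B,R,Y): NE
(B,R,Z): NE
(B,S,X): not NE [P1→C gives 9>7; P2→Q gives 8>0; P3→Y gives 6>3]
(B,S,Y): not NE [P1→C gives 7>6; P2→R gives 9>5]
(B,S,Z): not NE [P1→D gives 9>2; P2→R gives 8>3; P3→Y gives 6>3]
(C,P,X): not NE [P1→D gives 5>0; P2→Q gives 9>6; P3→Z gives 3>2]
(C,P,Y): not NE [P2→Q gives 7>1]
(C,P,Z): not NE [P1→A gives 7>2; P2→S gives 4>2]
(C,Q,X): not NE [P1→B gives 6>3]
(C,Q,Y): not NE [P1→D gives 9>5; P3→X gives 9>7]
(C,Q,Z): not NE [P1→A gives 4>2; P2→S gives 4>2; P3→X gives 9>3]
(C,R,X): not NE [P1→B gives 6>3; P2→Q gives 9>0; P3→Z gives 6>2]
(C,R,Y): not NE [P1→B gives 11>3; P2→Q gives 7>1]
(C,R,Z): not NE [P2→S gives 4>0]
(C,S,X): not NE [P2→Q gives 9>7]
(C,S,Y): not NE [P2→Q gives 7>6; P3→X gives 9>7]
(C,S,Z): not NE [P1→D gives 9>8; P3→X gives 9>8]
(D,P,X): not NE [P3→Z gives 5>1]
(D,P,Y): not NE [P1→C gives 8>1; P2→S gives 7>5; P3→Z gives 5>3]
(D,P,Z): not NE [P1→A gives 7>2; P2→Q gives 7>3]
(D,Q,X): not NE [P1→B gives 6>4; P2→P gives 7>3; P3→Z gives 6>3]
(D,Q,Y): not NE [P3→Z gives 6>4]
(D,Q,Z): not NE [P1→A gives 4>0]
(D,R,X): not NE [P1→B gives 6>1; P2→P gives 7>6; P3→Y gives 8>1]
(D,R,Y): not NE [P1→B gives 11>9; P2→S gives 7>4]
(D,R,Z): not NE [P1→C gives 9>8; P2→Q gives 7>5; P3→Y gives 8>7]
(D,S,X): not NE [P1→C gives 9>3; P2→P gives 7>3; P3→Z gives 7>0]
(D,S,Y): not NE [P1→C gives 7>1]
(D,S,Z): not NE [P2→Q gives 7>2]

PSNE = {(B,R,Y), (B,R,Z)}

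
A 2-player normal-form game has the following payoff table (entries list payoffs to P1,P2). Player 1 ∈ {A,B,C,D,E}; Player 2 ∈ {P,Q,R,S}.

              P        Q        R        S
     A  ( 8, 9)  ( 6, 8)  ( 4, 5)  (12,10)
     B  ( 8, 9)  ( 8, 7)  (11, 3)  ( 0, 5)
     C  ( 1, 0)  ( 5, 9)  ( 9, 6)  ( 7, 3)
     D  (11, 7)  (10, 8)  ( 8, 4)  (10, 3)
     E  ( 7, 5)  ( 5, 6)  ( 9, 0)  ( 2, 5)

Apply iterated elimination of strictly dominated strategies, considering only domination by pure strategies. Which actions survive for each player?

P2 drop R (Q beats it: A:8>5 B:7>3 C:9>6 D:8>4 E:6>0)
P1 drop B (D beats it: P:11>8 Q:10>8 S:10>0)
P1 drop C (A beats it: P:8>1 Q:6>5 S:12>7)
P1 drop E (A beats it: P:8>7 Q:6>5 S:12>2)
P1→{A,D} P2→{P,Q,S}

Remaining: P1:{A,D} P2:{P,Q,S}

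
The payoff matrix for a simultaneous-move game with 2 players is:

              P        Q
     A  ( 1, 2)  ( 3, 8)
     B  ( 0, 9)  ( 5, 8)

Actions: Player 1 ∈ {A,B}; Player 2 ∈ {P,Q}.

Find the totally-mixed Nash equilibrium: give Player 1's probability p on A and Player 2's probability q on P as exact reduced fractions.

P1 indiff ⇒ q·1+(1-q)·3 = q·0+(1-q)·5 ⇒ q(1) = (1-q)(2) ⇒ q = 2/3
P2 indiff ⇒ p·2+(1-p)·9 = p·8+(1-p)·8 ⇒ p(-6) = (1-p)(-1) ⇒ p = 1/7

p=1/7, q=2/3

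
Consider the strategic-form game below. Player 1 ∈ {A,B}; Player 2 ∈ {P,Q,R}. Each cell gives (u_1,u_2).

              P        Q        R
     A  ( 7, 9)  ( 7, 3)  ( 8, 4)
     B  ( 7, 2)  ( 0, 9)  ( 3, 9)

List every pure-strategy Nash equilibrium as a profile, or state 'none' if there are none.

(A,P): NE
(A,Q): not NE [P2→P gives 9>3]
(A,R): not NE [P2→P gives 9>4]
(B,P): not NE [P2→R gives 9>2]
(B,Q): not NE [P1→A gives 7>0]
(B,R): not NE [P1→A gives 8>3]

Nash profiles: (A,P)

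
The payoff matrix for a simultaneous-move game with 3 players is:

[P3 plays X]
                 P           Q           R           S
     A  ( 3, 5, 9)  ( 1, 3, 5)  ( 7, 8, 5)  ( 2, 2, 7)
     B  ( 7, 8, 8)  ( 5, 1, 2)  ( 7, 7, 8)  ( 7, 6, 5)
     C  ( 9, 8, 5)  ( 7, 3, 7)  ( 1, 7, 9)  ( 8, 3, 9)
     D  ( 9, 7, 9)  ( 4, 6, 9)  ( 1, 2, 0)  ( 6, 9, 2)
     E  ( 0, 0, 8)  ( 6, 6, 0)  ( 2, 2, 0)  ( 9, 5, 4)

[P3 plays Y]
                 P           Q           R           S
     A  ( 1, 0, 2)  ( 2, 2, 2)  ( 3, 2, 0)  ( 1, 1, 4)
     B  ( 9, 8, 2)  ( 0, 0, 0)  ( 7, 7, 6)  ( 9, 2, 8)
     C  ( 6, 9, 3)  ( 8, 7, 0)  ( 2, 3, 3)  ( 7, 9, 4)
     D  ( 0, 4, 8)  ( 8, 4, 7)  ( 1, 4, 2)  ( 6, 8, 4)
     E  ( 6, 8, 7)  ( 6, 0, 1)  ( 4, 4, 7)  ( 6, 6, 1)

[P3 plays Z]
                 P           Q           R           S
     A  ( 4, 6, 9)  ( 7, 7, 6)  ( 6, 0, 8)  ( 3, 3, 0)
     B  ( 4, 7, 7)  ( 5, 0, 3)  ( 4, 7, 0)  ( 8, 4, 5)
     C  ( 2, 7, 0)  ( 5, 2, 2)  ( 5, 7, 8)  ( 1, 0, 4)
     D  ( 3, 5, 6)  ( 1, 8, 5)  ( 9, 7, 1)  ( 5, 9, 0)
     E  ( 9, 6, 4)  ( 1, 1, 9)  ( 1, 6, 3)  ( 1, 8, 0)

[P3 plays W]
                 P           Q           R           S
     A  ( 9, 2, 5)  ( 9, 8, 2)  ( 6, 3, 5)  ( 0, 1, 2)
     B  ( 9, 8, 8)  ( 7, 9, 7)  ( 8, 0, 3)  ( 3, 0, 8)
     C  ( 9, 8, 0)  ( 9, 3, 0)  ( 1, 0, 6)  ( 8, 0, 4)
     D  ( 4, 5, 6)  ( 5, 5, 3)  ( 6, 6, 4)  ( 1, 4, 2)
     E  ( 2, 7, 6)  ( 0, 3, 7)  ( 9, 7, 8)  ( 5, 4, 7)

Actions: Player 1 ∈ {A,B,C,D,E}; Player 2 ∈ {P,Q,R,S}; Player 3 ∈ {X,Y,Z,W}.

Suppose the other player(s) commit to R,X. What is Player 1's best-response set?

P1 best: {A,B}

u_1(A vs R,X) = 7
u_1(B vs R,X) = 7
u_1(C vs R,X) = 1
u_1(D vs R,X) = 1
u_1(E vs R,X) = 2
max payoff 7 at {A,B}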